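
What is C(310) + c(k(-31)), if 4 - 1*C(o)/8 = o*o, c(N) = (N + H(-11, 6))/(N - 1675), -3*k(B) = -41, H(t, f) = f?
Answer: -3831539771/4984 ≈ -7.6877e+5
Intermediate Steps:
k(B) = 41/3 (k(B) = -⅓*(-41) = 41/3)
c(N) = (6 + N)/(-1675 + N) (c(N) = (N + 6)/(N - 1675) = (6 + N)/(-1675 + N))
C(o) = 32 - 8*o² (C(o) = 32 - 8*o*o = 32 - 8*o²)
C(310) + c(k(-31)) = (32 - 8*310²) + (6 + 41/3)/(-1675 + 41/3) = (32 - 8*96100) + (59/3)/(-4984/3) = (32 - 768800) - 3/4984*59/3 = -768768 - 59/4984 = -3831539771/4984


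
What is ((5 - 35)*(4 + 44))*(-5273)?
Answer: 7593120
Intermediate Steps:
((5 - 35)*(4 + 44))*(-5273) = -30*48*(-5273) = -1440*(-5273) = 7593120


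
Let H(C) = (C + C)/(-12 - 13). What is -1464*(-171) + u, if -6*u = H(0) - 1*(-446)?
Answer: 750809/3 ≈ 2.5027e+5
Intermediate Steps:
H(C) = -2*C/25 (H(C) = (2*C)/(-25) = (2*C)*(-1/25) = -2*C/25)
u = -223/3 (u = -(-2/25*0 - 1*(-446))/6 = -(0 + 446)/6 = -1/6*446 = -223/3 ≈ -74.333)
-1464*(-171) + u = -1464*(-171) - 223/3 = 250344 - 223/3 = 750809/3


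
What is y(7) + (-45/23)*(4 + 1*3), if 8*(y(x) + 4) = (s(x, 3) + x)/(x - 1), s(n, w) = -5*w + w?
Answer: -19651/1104 ≈ -17.800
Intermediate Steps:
s(n, w) = -4*w
y(x) = -4 + (-12 + x)/(8*(-1 + x)) (y(x) = -4 + ((-4*3 + x)/(x - 1))/8 = -4 + ((-12 + x)/(-1 + x))/8 = -4 + (-12 + x)/(8*(-1 + x)))
y(7) + (-45/23)*(4 + 1*3) = (20 - 31*7)/(8*(-1 + 7)) + (-45/23)*(4 + 1*3) = (1/8)*(20 - 217)/6 + (-45*1/23)*(4 + 3) = (1/8)*(1/6)*(-197) - 45/23*7 = -197/48 - 315/23 = -19651/1104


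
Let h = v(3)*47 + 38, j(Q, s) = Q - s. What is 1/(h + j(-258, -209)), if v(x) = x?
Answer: 1/130 ≈ 0.0076923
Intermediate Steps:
h = 179 (h = 3*47 + 38 = 141 + 38 = 179)
1/(h + j(-258, -209)) = 1/(179 + (-258 - 1*(-209))) = 1/(179 + (-258 + 209)) = 1/(179 - 49) = 1/130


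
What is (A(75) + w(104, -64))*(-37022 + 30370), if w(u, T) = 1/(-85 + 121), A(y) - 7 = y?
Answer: -4910839/9 ≈ -5.4565e+5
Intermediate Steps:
A(y) = 7 + y
w(u, T) = 1/36
(A(75) + w(104, -64))*(-37022 + 30370) = ((7 + 75) + 1/36)*(-37022 + 30370) = (82 + 1/36)*(-6652) = (2953/36)*(-6652) = -4910839/9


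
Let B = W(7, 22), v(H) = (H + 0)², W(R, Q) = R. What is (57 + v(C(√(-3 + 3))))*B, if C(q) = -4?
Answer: 511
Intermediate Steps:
v(H) = H²
B = 7
(57 + v(C(√(-3 + 3))))*B = (57 + (-4)²)*7 = (57 + 16)*7 = 73*7 = 511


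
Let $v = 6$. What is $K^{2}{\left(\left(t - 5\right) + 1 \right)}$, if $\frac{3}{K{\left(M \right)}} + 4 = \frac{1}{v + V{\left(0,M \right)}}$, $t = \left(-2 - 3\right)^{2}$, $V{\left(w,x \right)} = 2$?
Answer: $\frac{576}{961} \approx 0.59938$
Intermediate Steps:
$t = 25$ ($t = \left(-5\right)^{2} = 25$)
$K{\left(M \right)} = - \frac{24}{31}$ ($K{\left(M \right)} = \frac{3}{-4 + \frac{1}{6 + 2}} = \frac{3}{-4 + \frac{1}{8}} = \frac{3}{- \frac{31}{8}} = 3 \left(- \frac{8}{31}\right) = - \frac{24}{31}$)
$K^{2}{\left(\left(t - 5\right) + 1 \right)} = \left(- \frac{24}{31}\right)^{2} = \frac{576}{961}$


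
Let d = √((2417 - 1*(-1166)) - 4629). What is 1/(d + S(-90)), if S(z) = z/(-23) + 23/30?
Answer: 2228010/508427041 - 476100*I*√1046/508427041 ≈ 0.0043822 - 0.030286*I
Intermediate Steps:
d = I*√1046 (d = √((2417 + 1166) - 4629) = √(3583 - 4629) = √(-1046) = I*√1046 ≈ 32.342*I)
S(z) = 23/30 - z/23 (S(z) = z*(-1/23) + 23*(1/30) = -z/23 + 23/30 = 23/30 - z/23)
1/(d + S(-90)) = 1/(I*√1046 + (23/30 - 1/23*(-90))) = 1/(I*√1046 + (23/30 + 90/23)) = 1/(I*√1046 + 3229/690) = 1/(3229/690 + I*√1046)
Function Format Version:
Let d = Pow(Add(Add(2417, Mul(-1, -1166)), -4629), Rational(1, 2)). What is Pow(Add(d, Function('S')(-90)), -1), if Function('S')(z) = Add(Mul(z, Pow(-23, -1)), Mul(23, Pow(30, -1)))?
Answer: Add(Rational(2228010, 508427041), Mul(Rational(-476100, 508427041), I, Pow(1046, Rational(1, 2)))) ≈ Add(0.0043822, Mul(-0.030286, I))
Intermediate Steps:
d = Mul(I, Pow(1046, Rational(1, 2))) (d = Pow(Add(Add(2417, 1166), -4629), Rational(1, 2)) = Pow(Add(3583, -4629), Rational(1, 2)) = Pow(-1046, Rational(1, 2)) = Mul(I, Pow(1046, Rational(1, 2))) ≈ Mul(32.342, I))
Function('S')(z) = Add(Rational(23, 30), Mul(Rational(-1, 23), z)) (Function('S')(z) = Add(Mul(z, Rational(-1, 23)), Mul(23, Rational(1, 30))) = Add(Mul(Rational(-1, 23), z), Rational(23, 30)) = Add(Rational(23, 30), Mul(Rational(-1, 23), z)))
Pow(Add(d, Function('S')(-90)), -1) = Pow(Add(Mul(I, Pow(1046, Rational(1, 2))), Add(Rational(23, 30), Mul(Rational(-1, 23), -90))), -1) = Pow(Add(Mul(I, Pow(1046, Rational(1, 2))), Add(Rational(23, 30), Rational(90, 23))), -1) = Pow(Add(Mul(I, Pow(1046, Rational(1, 2))), Rational(3229, 690)), -1) = Pow(Add(Rational(3229, 690), Mul(I, Pow(1046, Rational(1, 2)))), -1)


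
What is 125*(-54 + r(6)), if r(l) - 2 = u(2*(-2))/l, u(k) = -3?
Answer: -13125/2 ≈ -6562.5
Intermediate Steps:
r(l) = 2 - 3/l
125*(-54 + r(6)) = 125*(-54 + (2 - 3/6)) = 125*(-54 + (2 - 3*⅙)) = 125*(-54 + (2 - ½)) = 125*(-54 + 3/2) = 125*(-105/2) = -13125/2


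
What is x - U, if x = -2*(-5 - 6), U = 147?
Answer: -125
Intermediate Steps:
x = 22 (x = -2*(-11) = 22)
x - U = 22 - 1*147 = 22 - 147 = -125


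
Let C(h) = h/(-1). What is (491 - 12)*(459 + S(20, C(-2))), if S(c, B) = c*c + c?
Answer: 421041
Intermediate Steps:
C(h) = -h (C(h) = h*(-1) = -h)
S(c, B) = c + c² (S(c, B) = c² + c = c + c²)
(491 - 12)*(459 + S(20, C(-2))) = (491 - 12)*(459 + 20*(1 + 20)) = 479*(459 + 20*21) = 479*(459 + 420) = 479*879 = 421041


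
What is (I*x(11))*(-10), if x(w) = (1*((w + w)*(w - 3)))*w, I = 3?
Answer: -58080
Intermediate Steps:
x(w) = 2*w**2*(-3 + w) (x(w) = (1*((2*w)*(-3 + w)))*w = (1*(2*w*(-3 + w)))*w = (2*w*(-3 + w))*w = 2*w**2*(-3 + w))
(I*x(11))*(-10) = (3*(2*11**2*(-3 + 11)))*(-10) = (3*(2*121*8))*(-10) = (3*1936)*(-10) = 5808*(-10) = -58080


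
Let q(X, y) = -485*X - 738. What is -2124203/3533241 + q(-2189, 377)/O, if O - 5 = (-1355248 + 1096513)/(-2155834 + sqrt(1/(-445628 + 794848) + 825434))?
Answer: 2*(-8081143530082025723*sqrt(87305) + 1874250076696*sqrt(288258061481))/(17666205*(sqrt(288258061481) - 4415162*sqrt(87305))) ≈ 2.0721e+5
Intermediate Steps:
q(X, y) = -738 - 485*X
O = 5 - 258735/(-2155834 + sqrt(25166370057598705)/174610) (O = 5 + (-1355248 + 1096513)/(-2155834 + sqrt(1/(-445628 + 794848) + 825434)) = 5 - 258735/(-2155834 + sqrt(1/349220 + 825434)) = 5 - 258735/(-2155834 + sqrt(288258061481/349220)) = 5 - 258735/(-2155834 + sqrt(25166370057598705)/174610) ≈ 5.1201)
-2124203/3533241 + q(-2189, 377)/O = -2124203/3533241 + (-738 - 485*(-2189))/((5*(sqrt(288258061481) - 4415162*sqrt(87305))/(sqrt(288258061481) - 4311668*sqrt(87305)))) = -2124203*1/3533241 + (-738 + 1061665)*((sqrt(288258061481) - 4311668*sqrt(87305))/(5*(sqrt(288258061481) - 4415162*sqrt(87305)))) = -2124203/3533241 + 1060927*((sqrt(288258061481) - 4311668*sqrt(87305))/(5*(sqrt(288258061481) - 4415162*sqrt(87305)))) = -2124203/3533241 + 1060927*(sqrt(288258061481) - 4311668*sqrt(87305))/(5*(sqrt(288258061481) - 4415162*sqrt(87305)))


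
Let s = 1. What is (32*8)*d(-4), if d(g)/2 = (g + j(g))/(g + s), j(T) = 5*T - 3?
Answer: 4608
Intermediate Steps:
j(T) = -3 + 5*T
d(g) = 2*(-3 + 6*g)/(1 + g) (d(g) = 2*((g + (-3 + 5*g))/(g + 1)) = 2*((-3 + 6*g)/(1 + g)) = 2*(-3 + 6*g)/(1 + g))
(32*8)*d(-4) = (32*8)*(6*(-1 + 2*(-4))/(1 - 4)) = 256*(6*(-1 - 8)/(-3)) = 256*(6*(-⅓)*(-9)) = 256*18 = 4608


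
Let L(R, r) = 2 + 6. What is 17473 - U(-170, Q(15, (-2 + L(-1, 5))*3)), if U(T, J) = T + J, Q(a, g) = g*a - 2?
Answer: 17375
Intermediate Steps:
L(R, r) = 8
Q(a, g) = -2 + a*g (Q(a, g) = a*g - 2 = -2 + a*g)
U(T, J) = J + T
17473 - U(-170, Q(15, (-2 + L(-1, 5))*3)) = 17473 - ((-2 + 15*((-2 + 8)*3)) - 170) = 17473 - ((-2 + 15*(6*3)) - 170) = 17473 - ((-2 + 15*18) - 170) = 17473 - ((-2 + 270) - 170) = 17473 - (268 - 170) = 17473 - 1*98 = 17473 - 98 = 17375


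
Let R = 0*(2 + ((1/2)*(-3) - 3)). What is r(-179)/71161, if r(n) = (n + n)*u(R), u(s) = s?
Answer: 0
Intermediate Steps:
R = 0 (R = 0*(2 + ((1*(1/2))*(-3) - 3)) = 0*(2 + ((1/2)*(-3) - 3)) = 0*(2 + (-3/2 - 3)) = 0*(2 - 9/2) = 0*(-5/2) = 0)
r(n) = 0 (r(n) = (n + n)*0 = (2*n)*0 = 0)
r(-179)/71161 = 0/71161 = 0*(1/71161) = 0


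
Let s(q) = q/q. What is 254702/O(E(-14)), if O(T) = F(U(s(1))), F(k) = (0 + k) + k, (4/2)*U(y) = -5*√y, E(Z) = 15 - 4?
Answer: -254702/5 ≈ -50940.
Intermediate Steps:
s(q) = 1
E(Z) = 11
U(y) = -5*√y/2 (U(y) = (-5*√y)/2 = -5*√y/2)
F(k) = 2*k (F(k) = k + k = 2*k)
O(T) = -5 (O(T) = 2*(-5*√1/2) = 2*(-5/2*1) = 2*(-5/2) = -5)
254702/O(E(-14)) = 254702/(-5) = 254702*(-⅕) = -254702/5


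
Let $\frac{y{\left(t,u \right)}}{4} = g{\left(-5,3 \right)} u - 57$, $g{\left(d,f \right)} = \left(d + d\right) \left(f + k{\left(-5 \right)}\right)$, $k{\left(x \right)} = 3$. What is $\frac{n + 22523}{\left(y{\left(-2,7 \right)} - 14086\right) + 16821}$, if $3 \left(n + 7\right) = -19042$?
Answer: $\frac{48506}{2481} \approx 19.551$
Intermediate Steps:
$n = - \frac{19063}{3}$ ($n = -7 + \frac{1}{3} \left(-19042\right) = -7 - \frac{19042}{3} = - \frac{19063}{3} \approx -6354.3$)
$g{\left(d,f \right)} = 2 d \left(3 + f\right)$ ($g{\left(d,f \right)} = \left(d + d\right) \left(f + 3\right) = 2 d \left(3 + f\right)$)
$y{\left(t,u \right)} = -228 - 240 u$ ($y{\left(t,u \right)} = 4 \left(2 \left(-5\right) \left(3 + 3\right) u - 57\right) = 4 \left(2 \left(-5\right) 6 u - 57\right) = 4 \left(- 60 u - 57\right) = 4 \left(-57 - 60 u\right) = -228 - 240 u$)
$\frac{n + 22523}{\left(y{\left(-2,7 \right)} - 14086\right) + 16821} = \frac{- \frac{19063}{3} + 22523}{\left(\left(-228 - 1680\right) - 14086\right) + 16821} = \frac{48506}{3 \left(\left(\left(-228 - 1680\right) - 14086\right) + 16821\right)} = \frac{48506}{3 \left(\left(-1908 - 14086\right) + 16821\right)} = \frac{48506}{3 \left(-15994 + 16821\right)} = \frac{48506}{3 \cdot 827} = \frac{48506}{3} \cdot \frac{1}{827} = \frac{48506}{2481}$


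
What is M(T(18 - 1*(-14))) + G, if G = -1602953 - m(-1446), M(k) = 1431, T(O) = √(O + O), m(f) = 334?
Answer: -1601856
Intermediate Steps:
T(O) = √2*√O (T(O) = √(2*O) = √2*√O)
G = -1603287 (G = -1602953 - 1*334 = -1602953 - 334 = -1603287)
M(T(18 - 1*(-14))) + G = 1431 - 1603287 = -1601856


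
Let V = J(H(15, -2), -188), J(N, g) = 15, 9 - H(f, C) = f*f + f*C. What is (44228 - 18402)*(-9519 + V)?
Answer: -245450304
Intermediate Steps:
H(f, C) = 9 - f**2 - C*f (H(f, C) = 9 - (f*f + f*C) = 9 - (f**2 + C*f) = 9 + (-f**2 - C*f) = 9 - f**2 - C*f)
V = 15
(44228 - 18402)*(-9519 + V) = (44228 - 18402)*(-9519 + 15) = 25826*(-9504) = -245450304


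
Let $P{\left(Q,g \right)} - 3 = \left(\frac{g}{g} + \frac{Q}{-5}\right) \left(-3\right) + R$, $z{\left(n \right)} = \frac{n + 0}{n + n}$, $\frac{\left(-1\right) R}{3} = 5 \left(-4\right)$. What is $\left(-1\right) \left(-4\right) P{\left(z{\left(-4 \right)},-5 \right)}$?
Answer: $\frac{1206}{5} \approx 241.2$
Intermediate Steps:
$R = 60$ ($R = - 3 \cdot 5 \left(-4\right) = \left(-3\right) \left(-20\right) = 60$)
$z{\left(n \right)} = \frac{1}{2}$ ($z{\left(n \right)} = \frac{n}{2 n} = n \frac{1}{2 n} = \frac{1}{2}$)
$P{\left(Q,g \right)} = 60 + \frac{3 Q}{5}$ ($P{\left(Q,g \right)} = 3 + \left(\left(\frac{g}{g} + \frac{Q}{-5}\right) \left(-3\right) + 60\right) = 3 + \left(\left(1 + Q \left(- \frac{1}{5}\right)\right) \left(-3\right) + 60\right) = 3 + \left(\left(1 - \frac{Q}{5}\right) \left(-3\right) + 60\right) = 3 + \left(\left(-3 + \frac{3 Q}{5}\right) + 60\right) = 3 + \left(57 + \frac{3 Q}{5}\right) = 60 + \frac{3 Q}{5}$)
$\left(-1\right) \left(-4\right) P{\left(z{\left(-4 \right)},-5 \right)} = \left(-1\right) \left(-4\right) \left(60 + \frac{3}{5} \cdot \frac{1}{2}\right) = 4 \left(60 + \frac{3}{10}\right) = 4 \cdot \frac{603}{10} = \frac{1206}{5}$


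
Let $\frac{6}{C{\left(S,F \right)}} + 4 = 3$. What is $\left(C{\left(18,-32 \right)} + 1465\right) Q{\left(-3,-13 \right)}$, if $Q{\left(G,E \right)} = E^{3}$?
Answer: $-3205423$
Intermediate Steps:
$C{\left(S,F \right)} = -6$ ($C{\left(S,F \right)} = \frac{6}{-4 + 3} = \frac{6}{-1} = 6 \left(-1\right) = -6$)
$\left(C{\left(18,-32 \right)} + 1465\right) Q{\left(-3,-13 \right)} = \left(-6 + 1465\right) \left(-13\right)^{3} = 1459 \left(-2197\right) = -3205423$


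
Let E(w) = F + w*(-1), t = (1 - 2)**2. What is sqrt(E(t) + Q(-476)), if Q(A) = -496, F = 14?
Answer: I*sqrt(483) ≈ 21.977*I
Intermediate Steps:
t = 1 (t = (-1)**2 = 1)
E(w) = 14 - w (E(w) = 14 + w*(-1) = 14 - w)
sqrt(E(t) + Q(-476)) = sqrt((14 - 1*1) - 496) = sqrt((14 - 1) - 496) = sqrt(13 - 496) = sqrt(-483) = I*sqrt(483)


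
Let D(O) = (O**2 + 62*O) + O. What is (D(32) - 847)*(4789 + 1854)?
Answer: 14568099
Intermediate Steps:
D(O) = O**2 + 63*O
(D(32) - 847)*(4789 + 1854) = (32*(63 + 32) - 847)*(4789 + 1854) = (32*95 - 847)*6643 = (3040 - 847)*6643 = 2193*6643 = 14568099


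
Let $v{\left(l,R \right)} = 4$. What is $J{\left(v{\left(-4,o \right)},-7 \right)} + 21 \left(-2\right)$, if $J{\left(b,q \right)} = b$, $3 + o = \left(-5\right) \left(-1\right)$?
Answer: $-38$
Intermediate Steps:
$o = 2$ ($o = -3 - -5 = -3 + 5 = 2$)
$J{\left(v{\left(-4,o \right)},-7 \right)} + 21 \left(-2\right) = 4 + 21 \left(-2\right) = 4 - 42 = -38$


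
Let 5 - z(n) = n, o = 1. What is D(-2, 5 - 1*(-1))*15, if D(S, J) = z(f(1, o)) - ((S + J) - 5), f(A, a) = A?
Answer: 75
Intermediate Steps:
z(n) = 5 - n
D(S, J) = 9 - J - S (D(S, J) = (5 - 1*1) - ((S + J) - 5) = (5 - 1) - ((J + S) - 5) = 4 - (-5 + J + S) = 4 + (5 - J - S) = 9 - J - S)
D(-2, 5 - 1*(-1))*15 = (9 - (5 - 1*(-1)) - 1*(-2))*15 = (9 - (5 + 1) + 2)*15 = (9 - 1*6 + 2)*15 = (9 - 6 + 2)*15 = 5*15 = 75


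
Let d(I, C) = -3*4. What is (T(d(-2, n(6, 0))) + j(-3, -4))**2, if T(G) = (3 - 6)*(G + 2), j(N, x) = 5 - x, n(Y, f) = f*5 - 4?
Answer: 1521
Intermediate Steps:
n(Y, f) = -4 + 5*f (n(Y, f) = 5*f - 4 = -4 + 5*f)
d(I, C) = -12
T(G) = -6 - 3*G (T(G) = -3*(2 + G) = -6 - 3*G)
(T(d(-2, n(6, 0))) + j(-3, -4))**2 = ((-6 - 3*(-12)) + (5 - 1*(-4)))**2 = ((-6 + 36) + (5 + 4))**2 = (30 + 9)**2 = 39**2 = 1521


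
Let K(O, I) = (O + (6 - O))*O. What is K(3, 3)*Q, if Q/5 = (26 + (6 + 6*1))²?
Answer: 129960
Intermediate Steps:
Q = 7220 (Q = 5*(26 + (6 + 6*1))² = 5*(26 + (6 + 6))² = 5*(26 + 12)² = 5*38² = 5*1444 = 7220)
K(O, I) = 6*O
K(3, 3)*Q = (6*3)*7220 = 18*7220 = 129960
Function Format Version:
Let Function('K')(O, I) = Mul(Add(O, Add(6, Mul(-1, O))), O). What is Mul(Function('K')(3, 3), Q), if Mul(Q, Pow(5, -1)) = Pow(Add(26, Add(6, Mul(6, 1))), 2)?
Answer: 129960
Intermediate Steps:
Q = 7220 (Q = Mul(5, Pow(Add(26, Add(6, Mul(6, 1))), 2)) = Mul(5, Pow(Add(26, Add(6, 6)), 2)) = Mul(5, Pow(Add(26, 12), 2)) = Mul(5, Pow(38, 2)) = Mul(5, 1444) = 7220)
Function('K')(O, I) = Mul(6, O)
Mul(Function('K')(3, 3), Q) = Mul(Mul(6, 3), 7220) = Mul(18, 7220) = 129960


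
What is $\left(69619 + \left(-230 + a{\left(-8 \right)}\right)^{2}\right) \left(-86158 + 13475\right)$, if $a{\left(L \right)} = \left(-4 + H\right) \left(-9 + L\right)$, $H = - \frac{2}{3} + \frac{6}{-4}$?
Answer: $- \frac{223157524655}{36} \approx -6.1988 \cdot 10^{9}$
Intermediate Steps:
$H = - \frac{13}{6}$ ($H = \left(-2\right) \frac{1}{3} + 6 \left(- \frac{1}{4}\right) = - \frac{2}{3} - \frac{3}{2} = - \frac{13}{6} \approx -2.1667$)
$a{\left(L \right)} = \frac{111}{2} - \frac{37 L}{6}$ ($a{\left(L \right)} = \left(-4 - \frac{13}{6}\right) \left(-9 + L\right) = - \frac{37 \left(-9 + L\right)}{6} = \frac{111}{2} - \frac{37 L}{6}$)
$\left(69619 + \left(-230 + a{\left(-8 \right)}\right)^{2}\right) \left(-86158 + 13475\right) = \left(69619 + \left(-230 + \left(\frac{111}{2} - - \frac{148}{3}\right)\right)^{2}\right) \left(-86158 + 13475\right) = \left(69619 + \left(-230 + \left(\frac{111}{2} + \frac{148}{3}\right)\right)^{2}\right) \left(-72683\right) = \left(69619 + \left(-230 + \frac{629}{6}\right)^{2}\right) \left(-72683\right) = \left(69619 + \left(- \frac{751}{6}\right)^{2}\right) \left(-72683\right) = \left(69619 + \frac{564001}{36}\right) \left(-72683\right) = \frac{3070285}{36} \left(-72683\right) = - \frac{223157524655}{36}$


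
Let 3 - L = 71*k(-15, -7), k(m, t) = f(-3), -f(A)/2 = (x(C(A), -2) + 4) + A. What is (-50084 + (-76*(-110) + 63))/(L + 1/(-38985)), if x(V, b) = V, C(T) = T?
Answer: 1624154085/10954786 ≈ 148.26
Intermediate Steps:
f(A) = -8 - 4*A (f(A) = -2*((A + 4) + A) = -2*((4 + A) + A) = -2*(4 + 2*A) = -8 - 4*A)
k(m, t) = 4 (k(m, t) = -8 - 4*(-3) = -8 + 12 = 4)
L = -281 (L = 3 - 71*4 = 3 - 1*284 = 3 - 284 = -281)
(-50084 + (-76*(-110) + 63))/(L + 1/(-38985)) = (-50084 + (-76*(-110) + 63))/(-281 + 1/(-38985)) = (-50084 + (8360 + 63))/(-281 - 1/38985) = (-50084 + 8423)/(-10954786/38985) = -41661*(-38985/10954786) = 1624154085/10954786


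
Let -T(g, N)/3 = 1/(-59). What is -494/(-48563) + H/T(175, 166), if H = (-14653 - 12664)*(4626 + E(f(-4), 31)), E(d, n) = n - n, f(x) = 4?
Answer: -120691002760144/48563 ≈ -2.4852e+9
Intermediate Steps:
E(d, n) = 0
T(g, N) = 3/59 (T(g, N) = -3/(-59) = -3*(-1/59) = 3/59)
H = -126368442 (H = (-14653 - 12664)*(4626 + 0) = -27317*4626 = -126368442)
-494/(-48563) + H/T(175, 166) = -494/(-48563) - 126368442/3/59 = -494*(-1/48563) - 126368442*59/3 = 494/48563 - 2485246026 = -120691002760144/48563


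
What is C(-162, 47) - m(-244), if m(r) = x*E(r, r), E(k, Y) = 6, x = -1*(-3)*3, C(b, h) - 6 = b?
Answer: -210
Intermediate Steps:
C(b, h) = 6 + b
x = 9 (x = 3*3 = 9)
m(r) = 54 (m(r) = 9*6 = 54)
C(-162, 47) - m(-244) = (6 - 162) - 1*54 = -156 - 54 = -210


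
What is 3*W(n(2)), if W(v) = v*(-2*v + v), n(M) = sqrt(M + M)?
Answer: -12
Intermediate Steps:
n(M) = sqrt(2)*sqrt(M) (n(M) = sqrt(2*M) = sqrt(2)*sqrt(M))
W(v) = -v**2 (W(v) = v*(-v) = -v**2)
3*W(n(2)) = 3*(-(sqrt(2)*sqrt(2))**2) = 3*(-1*2**2) = 3*(-1*4) = 3*(-4) = -12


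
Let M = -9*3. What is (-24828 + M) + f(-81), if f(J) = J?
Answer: -24936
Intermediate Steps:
M = -27
(-24828 + M) + f(-81) = (-24828 - 27) - 81 = -24855 - 81 = -24936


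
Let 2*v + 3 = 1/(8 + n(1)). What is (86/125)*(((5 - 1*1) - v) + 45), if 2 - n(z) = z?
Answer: 39044/1125 ≈ 34.706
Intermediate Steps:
n(z) = 2 - z
v = -13/9 (v = -3/2 + 1/(2*(8 + (2 - 1*1))) = -3/2 + 1/(2*(8 + (2 - 1))) = -3/2 + 1/(2*(8 + 1)) = -3/2 + (1/2)/9 = -3/2 + (1/2)*(1/9) = -3/2 + 1/18 = -13/9 ≈ -1.4444)
(86/125)*(((5 - 1*1) - v) + 45) = (86/125)*(((5 - 1*1) - 1*(-13/9)) + 45) = (86*(1/125))*(((5 - 1) + 13/9) + 45) = 86*((4 + 13/9) + 45)/125 = 86*(49/9 + 45)/125 = (86/125)*(454/9) = 39044/1125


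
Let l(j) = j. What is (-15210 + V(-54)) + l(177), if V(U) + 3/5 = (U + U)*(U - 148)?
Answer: 33912/5 ≈ 6782.4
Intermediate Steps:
V(U) = -⅗ + 2*U*(-148 + U) (V(U) = -⅗ + (U + U)*(U - 148) = -⅗ + (2*U)*(-148 + U) = -⅗ + 2*U*(-148 + U))
(-15210 + V(-54)) + l(177) = (-15210 + (-⅗ - 296*(-54) + 2*(-54)²)) + 177 = (-15210 + (-⅗ + 15984 + 2*2916)) + 177 = (-15210 + (-⅗ + 15984 + 5832)) + 177 = (-15210 + 109077/5) + 177 = 33027/5 + 177 = 33912/5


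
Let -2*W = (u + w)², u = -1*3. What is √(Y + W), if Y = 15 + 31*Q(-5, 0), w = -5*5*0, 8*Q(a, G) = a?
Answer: I*√142/4 ≈ 2.9791*I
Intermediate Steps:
Q(a, G) = a/8
u = -3
w = 0 (w = -25*0 = 0)
W = -9/2 (W = -(-3 + 0)²/2 = -½*(-3)² = -½*9 = -9/2 ≈ -4.5000)
Y = -35/8 (Y = 15 + 31*((⅛)*(-5)) = 15 + 31*(-5/8) = 15 - 155/8 = -35/8 ≈ -4.3750)
√(Y + W) = √(-35/8 - 9/2) = √(-71/8) = I*√142/4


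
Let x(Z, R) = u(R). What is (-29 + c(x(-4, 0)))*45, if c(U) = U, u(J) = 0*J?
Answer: -1305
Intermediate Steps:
u(J) = 0
x(Z, R) = 0
(-29 + c(x(-4, 0)))*45 = (-29 + 0)*45 = -29*45 = -1305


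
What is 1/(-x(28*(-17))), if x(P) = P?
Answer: 1/476 ≈ 0.0021008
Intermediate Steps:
1/(-x(28*(-17))) = 1/(-28*(-17)) = 1/(-1*(-476)) = 1/476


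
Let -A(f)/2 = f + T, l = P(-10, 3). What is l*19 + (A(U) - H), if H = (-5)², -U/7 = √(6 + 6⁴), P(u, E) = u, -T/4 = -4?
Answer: -247 + 14*√1302 ≈ 258.17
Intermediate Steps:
T = 16 (T = -4*(-4) = 16)
l = -10
U = -7*√1302 (U = -7*√(6 + 6⁴) = -7*√(6 + 1296) = -7*√1302 ≈ -252.58)
H = 25
A(f) = -32 - 2*f (A(f) = -2*(f + 16) = -2*(16 + f) = -32 - 2*f)
l*19 + (A(U) - H) = -10*19 + ((-32 - (-14)*√1302) - 1*25) = -190 + ((-32 + 14*√1302) - 25) = -190 + (-57 + 14*√1302) = -247 + 14*√1302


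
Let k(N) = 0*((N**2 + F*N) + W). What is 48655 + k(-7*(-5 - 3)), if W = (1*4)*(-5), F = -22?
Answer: 48655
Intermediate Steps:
W = -20 (W = 4*(-5) = -20)
k(N) = 0 (k(N) = 0*((N**2 - 22*N) - 20) = 0*(-20 + N**2 - 22*N) = 0)
48655 + k(-7*(-5 - 3)) = 48655 + 0 = 48655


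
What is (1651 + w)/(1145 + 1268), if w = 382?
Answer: 107/127 ≈ 0.84252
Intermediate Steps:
(1651 + w)/(1145 + 1268) = (1651 + 382)/(1145 + 1268) = 2033/2413 = 2033*(1/2413) = 107/127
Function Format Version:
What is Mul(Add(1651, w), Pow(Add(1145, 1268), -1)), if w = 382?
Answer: Rational(107, 127) ≈ 0.84252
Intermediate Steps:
Mul(Add(1651, w), Pow(Add(1145, 1268), -1)) = Mul(Add(1651, 382), Pow(Add(1145, 1268), -1)) = Mul(2033, Pow(2413, -1)) = Mul(2033, Rational(1, 2413)) = Rational(107, 127)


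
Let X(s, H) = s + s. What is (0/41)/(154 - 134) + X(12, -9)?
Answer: 24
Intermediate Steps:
X(s, H) = 2*s
(0/41)/(154 - 134) + X(12, -9) = (0/41)/(154 - 134) + 2*12 = (0*(1/41))/20 + 24 = 0*(1/20) + 24 = 0 + 24 = 24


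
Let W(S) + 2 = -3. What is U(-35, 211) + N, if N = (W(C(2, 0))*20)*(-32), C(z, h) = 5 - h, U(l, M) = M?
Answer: 3411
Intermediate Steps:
W(S) = -5 (W(S) = -2 - 3 = -5)
N = 3200 (N = -5*20*(-32) = -100*(-32) = 3200)
U(-35, 211) + N = 211 + 3200 = 3411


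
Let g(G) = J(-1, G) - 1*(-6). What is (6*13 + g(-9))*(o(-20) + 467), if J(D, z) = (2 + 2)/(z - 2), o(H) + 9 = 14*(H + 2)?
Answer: 189520/11 ≈ 17229.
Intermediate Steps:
o(H) = 19 + 14*H (o(H) = -9 + 14*(H + 2) = -9 + 14*(2 + H) = -9 + (28 + 14*H) = 19 + 14*H)
J(D, z) = 4/(-2 + z)
g(G) = 6 + 4/(-2 + G) (g(G) = 4/(-2 + G) - 1*(-6) = 4/(-2 + G) + 6 = 6 + 4/(-2 + G))
(6*13 + g(-9))*(o(-20) + 467) = (6*13 + 2*(-4 + 3*(-9))/(-2 - 9))*((19 + 14*(-20)) + 467) = (78 + 2*(-4 - 27)/(-11))*((19 - 280) + 467) = (78 + 2*(-1/11)*(-31))*(-261 + 467) = (78 + 62/11)*206 = (920/11)*206 = 189520/11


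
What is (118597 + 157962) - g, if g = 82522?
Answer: 194037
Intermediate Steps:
(118597 + 157962) - g = (118597 + 157962) - 1*82522 = 276559 - 82522 = 194037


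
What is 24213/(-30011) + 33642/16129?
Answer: 619098585/484047419 ≈ 1.2790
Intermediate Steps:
24213/(-30011) + 33642/16129 = 24213*(-1/30011) + 33642*(1/16129) = -24213/30011 + 33642/16129 = 619098585/484047419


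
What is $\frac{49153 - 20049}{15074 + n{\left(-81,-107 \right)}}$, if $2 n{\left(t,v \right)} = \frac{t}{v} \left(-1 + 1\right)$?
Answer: $\frac{14552}{7537} \approx 1.9307$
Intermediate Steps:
$n{\left(t,v \right)} = 0$ ($n{\left(t,v \right)} = \frac{\frac{t}{v} \left(-1 + 1\right)}{2} = \frac{\frac{t}{v} 0}{2} = \frac{1}{2} \cdot 0 = 0$)
$\frac{49153 - 20049}{15074 + n{\left(-81,-107 \right)}} = \frac{49153 - 20049}{15074 + 0} = \frac{29104}{15074} = 29104 \cdot \frac{1}{15074} = \frac{14552}{7537}$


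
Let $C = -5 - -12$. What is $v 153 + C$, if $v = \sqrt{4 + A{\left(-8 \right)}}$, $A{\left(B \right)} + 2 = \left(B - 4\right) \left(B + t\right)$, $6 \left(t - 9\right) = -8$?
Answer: $7 + 153 \sqrt{6} \approx 381.77$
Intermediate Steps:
$t = \frac{23}{3}$ ($t = 9 + \frac{1}{6} \left(-8\right) = 9 - \frac{4}{3} = \frac{23}{3} \approx 7.6667$)
$A{\left(B \right)} = -2 + \left(-4 + B\right) \left(\frac{23}{3} + B\right)$ ($A{\left(B \right)} = -2 + \left(B - 4\right) \left(B + \frac{23}{3}\right) = -2 + \left(-4 + B\right) \left(\frac{23}{3} + B\right)$)
$C = 7$ ($C = -5 + 12 = 7$)
$v = \sqrt{6}$ ($v = \sqrt{4 + \left(- \frac{98}{3} + \left(-8\right)^{2} + \frac{11}{3} \left(-8\right)\right)} = \sqrt{4 - -2} = \sqrt{4 + 2} = \sqrt{6} \approx 2.4495$)
$v 153 + C = \sqrt{6} \cdot 153 + 7 = 153 \sqrt{6} + 7 = 7 + 153 \sqrt{6}$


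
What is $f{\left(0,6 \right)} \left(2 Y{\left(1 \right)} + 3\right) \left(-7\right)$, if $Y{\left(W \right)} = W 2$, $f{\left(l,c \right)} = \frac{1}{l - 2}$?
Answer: $\frac{49}{2} \approx 24.5$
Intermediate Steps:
$f{\left(l,c \right)} = \frac{1}{-2 + l}$
$Y{\left(W \right)} = 2 W$
$f{\left(0,6 \right)} \left(2 Y{\left(1 \right)} + 3\right) \left(-7\right) = \frac{2 \cdot 2 \cdot 1 + 3}{-2 + 0} \left(-7\right) = \frac{2 \cdot 2 + 3}{-2} \left(-7\right) = - \frac{4 + 3}{2} \left(-7\right) = \left(- \frac{1}{2}\right) 7 \left(-7\right) = \left(- \frac{7}{2}\right) \left(-7\right) = \frac{49}{2}$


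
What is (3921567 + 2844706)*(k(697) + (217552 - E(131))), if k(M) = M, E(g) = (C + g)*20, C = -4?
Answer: 1459545982557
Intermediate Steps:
E(g) = -80 + 20*g (E(g) = (-4 + g)*20 = -80 + 20*g)
(3921567 + 2844706)*(k(697) + (217552 - E(131))) = (3921567 + 2844706)*(697 + (217552 - (-80 + 20*131))) = 6766273*(697 + (217552 - (-80 + 2620))) = 6766273*(697 + (217552 - 1*2540)) = 6766273*(697 + (217552 - 2540)) = 6766273*(697 + 215012) = 6766273*215709 = 1459545982557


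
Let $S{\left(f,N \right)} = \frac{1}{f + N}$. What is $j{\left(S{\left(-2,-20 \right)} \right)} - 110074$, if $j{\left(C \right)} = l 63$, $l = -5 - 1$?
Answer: $-110452$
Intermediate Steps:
$l = -6$ ($l = -5 - 1 = -6$)
$S{\left(f,N \right)} = \frac{1}{N + f}$
$j{\left(C \right)} = -378$ ($j{\left(C \right)} = \left(-6\right) 63 = -378$)
$j{\left(S{\left(-2,-20 \right)} \right)} - 110074 = -378 - 110074 = -110452$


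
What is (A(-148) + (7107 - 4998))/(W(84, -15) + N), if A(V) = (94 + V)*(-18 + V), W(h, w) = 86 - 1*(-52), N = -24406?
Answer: -11073/24268 ≈ -0.45628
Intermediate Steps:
W(h, w) = 138 (W(h, w) = 86 + 52 = 138)
A(V) = (-18 + V)*(94 + V)
(A(-148) + (7107 - 4998))/(W(84, -15) + N) = ((-1692 + (-148)² + 76*(-148)) + (7107 - 4998))/(138 - 24406) = ((-1692 + 21904 - 11248) + 2109)/(-24268) = (8964 + 2109)*(-1/24268) = 11073*(-1/24268) = -11073/24268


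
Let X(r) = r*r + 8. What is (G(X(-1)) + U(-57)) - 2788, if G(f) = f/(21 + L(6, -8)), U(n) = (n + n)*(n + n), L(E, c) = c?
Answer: 132713/13 ≈ 10209.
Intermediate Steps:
X(r) = 8 + r**2 (X(r) = r**2 + 8 = 8 + r**2)
U(n) = 4*n**2 (U(n) = (2*n)*(2*n) = 4*n**2)
G(f) = f/13 (G(f) = f/(21 - 8) = f/13)
(G(X(-1)) + U(-57)) - 2788 = ((8 + (-1)**2)/13 + 4*(-57)**2) - 2788 = ((8 + 1)/13 + 4*3249) - 2788 = ((1/13)*9 + 12996) - 2788 = (9/13 + 12996) - 2788 = 168957/13 - 2788 = 132713/13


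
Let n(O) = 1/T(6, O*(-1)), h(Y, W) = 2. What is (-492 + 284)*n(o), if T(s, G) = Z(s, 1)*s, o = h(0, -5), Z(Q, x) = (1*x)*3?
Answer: -104/9 ≈ -11.556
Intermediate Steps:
Z(Q, x) = 3*x (Z(Q, x) = x*3 = 3*x)
o = 2
T(s, G) = 3*s (T(s, G) = (3*1)*s = 3*s)
n(O) = 1/18 (n(O) = 1/(3*6) = 1/18)
(-492 + 284)*n(o) = (-492 + 284)*(1/18) = -208*1/18 = -104/9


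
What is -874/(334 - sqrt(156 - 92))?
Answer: -437/163 ≈ -2.6810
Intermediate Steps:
-874/(334 - sqrt(156 - 92)) = -874/(334 - sqrt(64)) = -874/(334 - 1*8) = -874/(334 - 8) = -874/326 = -874*1/326 = -437/163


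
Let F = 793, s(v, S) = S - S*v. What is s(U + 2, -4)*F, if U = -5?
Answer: -12688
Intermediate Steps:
s(v, S) = S - S*v
s(U + 2, -4)*F = -4*(1 - (-5 + 2))*793 = -4*(1 - 1*(-3))*793 = -4*(1 + 3)*793 = -4*4*793 = -16*793 = -12688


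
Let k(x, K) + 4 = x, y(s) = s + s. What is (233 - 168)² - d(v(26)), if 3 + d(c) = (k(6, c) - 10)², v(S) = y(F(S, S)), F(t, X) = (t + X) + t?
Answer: 4164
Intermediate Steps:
F(t, X) = X + 2*t (F(t, X) = (X + t) + t = X + 2*t)
y(s) = 2*s
k(x, K) = -4 + x
v(S) = 6*S (v(S) = 2*(S + 2*S) = 2*(3*S) = 6*S)
d(c) = 61 (d(c) = -3 + ((-4 + 6) - 10)² = -3 + (2 - 10)² = -3 + (-8)² = -3 + 64 = 61)
(233 - 168)² - d(v(26)) = (233 - 168)² - 1*61 = 65² - 61 = 4225 - 61 = 4164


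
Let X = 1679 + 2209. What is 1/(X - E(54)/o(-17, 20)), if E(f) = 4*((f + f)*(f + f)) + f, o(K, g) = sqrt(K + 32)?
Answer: -4/134093 - 173*sqrt(15)/7241022 ≈ -0.00012236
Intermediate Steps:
o(K, g) = sqrt(32 + K)
E(f) = f + 16*f**2 (E(f) = 4*((2*f)*(2*f)) + f = 4*(4*f**2) + f = 16*f**2 + f = f + 16*f**2)
X = 3888
1/(X - E(54)/o(-17, 20)) = 1/(3888 - 54*(1 + 16*54)/(sqrt(32 - 17))) = 1/(3888 - 54*(1 + 864)/(sqrt(15))) = 1/(3888 - 54*865*sqrt(15)/15) = 1/(3888 - 46710*sqrt(15)/15) = 1/(3888 - 3114*sqrt(15))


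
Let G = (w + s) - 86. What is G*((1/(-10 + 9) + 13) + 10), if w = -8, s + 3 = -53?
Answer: -3300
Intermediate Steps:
s = -56 (s = -3 - 53 = -56)
G = -150 (G = (-8 - 56) - 86 = -64 - 86 = -150)
G*((1/(-10 + 9) + 13) + 10) = -150*((1/(-10 + 9) + 13) + 10) = -150*((1/(-1) + 13) + 10) = -150*((-1 + 13) + 10) = -150*(12 + 10) = -150*22 = -3300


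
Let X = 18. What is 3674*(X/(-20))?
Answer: -16533/5 ≈ -3306.6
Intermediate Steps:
3674*(X/(-20)) = 3674*(18/(-20)) = 3674*(18*(-1/20)) = 3674*(-9/10) = -16533/5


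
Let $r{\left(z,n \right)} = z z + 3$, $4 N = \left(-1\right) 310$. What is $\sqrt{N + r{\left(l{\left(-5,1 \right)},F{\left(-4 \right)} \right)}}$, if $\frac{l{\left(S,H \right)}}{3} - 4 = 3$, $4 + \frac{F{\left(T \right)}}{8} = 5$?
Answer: $\frac{\sqrt{1466}}{2} \approx 19.144$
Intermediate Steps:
$F{\left(T \right)} = 8$ ($F{\left(T \right)} = -32 + 8 \cdot 5 = -32 + 40 = 8$)
$N = - \frac{155}{2}$ ($N = \frac{\left(-1\right) 310}{4} = \frac{1}{4} \left(-310\right) = - \frac{155}{2} \approx -77.5$)
$l{\left(S,H \right)} = 21$ ($l{\left(S,H \right)} = 12 + 3 \cdot 3 = 12 + 9 = 21$)
$r{\left(z,n \right)} = 3 + z^{2}$ ($r{\left(z,n \right)} = z^{2} + 3 = 3 + z^{2}$)
$\sqrt{N + r{\left(l{\left(-5,1 \right)},F{\left(-4 \right)} \right)}} = \sqrt{- \frac{155}{2} + \left(3 + 21^{2}\right)} = \sqrt{- \frac{155}{2} + \left(3 + 441\right)} = \sqrt{- \frac{155}{2} + 444} = \sqrt{\frac{733}{2}} = \frac{\sqrt{1466}}{2}$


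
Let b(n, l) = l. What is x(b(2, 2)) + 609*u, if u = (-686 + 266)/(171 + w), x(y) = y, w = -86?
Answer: -51122/17 ≈ -3007.2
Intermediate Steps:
u = -84/17 (u = (-686 + 266)/(171 - 86) = -420/85 = -420*1/85 = -84/17 ≈ -4.9412)
x(b(2, 2)) + 609*u = 2 + 609*(-84/17) = 2 - 51156/17 = -51122/17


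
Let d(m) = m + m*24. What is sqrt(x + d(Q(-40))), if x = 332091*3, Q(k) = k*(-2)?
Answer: sqrt(998273) ≈ 999.14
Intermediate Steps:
Q(k) = -2*k
d(m) = 25*m (d(m) = m + 24*m = 25*m)
x = 996273
sqrt(x + d(Q(-40))) = sqrt(996273 + 25*(-2*(-40))) = sqrt(996273 + 25*80) = sqrt(996273 + 2000) = sqrt(998273)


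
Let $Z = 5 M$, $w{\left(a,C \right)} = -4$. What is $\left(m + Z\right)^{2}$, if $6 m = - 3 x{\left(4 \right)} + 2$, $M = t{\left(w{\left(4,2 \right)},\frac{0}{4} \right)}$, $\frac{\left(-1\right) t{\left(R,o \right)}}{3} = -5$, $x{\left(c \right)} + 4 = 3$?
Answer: $\frac{207025}{36} \approx 5750.7$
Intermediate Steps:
$x{\left(c \right)} = -1$ ($x{\left(c \right)} = -4 + 3 = -1$)
$t{\left(R,o \right)} = 15$ ($t{\left(R,o \right)} = \left(-3\right) \left(-5\right) = 15$)
$M = 15$
$m = \frac{5}{6}$ ($m = \frac{\left(-3\right) \left(-1\right) + 2}{6} = \frac{3 + 2}{6} = \frac{1}{6} \cdot 5 = \frac{5}{6} \approx 0.83333$)
$Z = 75$ ($Z = 5 \cdot 15 = 75$)
$\left(m + Z\right)^{2} = \left(\frac{5}{6} + 75\right)^{2} = \left(\frac{455}{6}\right)^{2} = \frac{207025}{36}$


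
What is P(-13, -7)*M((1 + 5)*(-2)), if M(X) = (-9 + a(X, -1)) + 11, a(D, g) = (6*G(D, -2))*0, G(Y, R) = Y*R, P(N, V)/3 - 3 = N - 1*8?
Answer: -108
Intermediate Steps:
P(N, V) = -15 + 3*N (P(N, V) = 9 + 3*(N - 1*8) = 9 + 3*(N - 8) = 9 + 3*(-8 + N) = 9 + (-24 + 3*N) = -15 + 3*N)
G(Y, R) = R*Y
a(D, g) = 0 (a(D, g) = (6*(-2*D))*0 = -12*D*0 = 0)
M(X) = 2 (M(X) = (-9 + 0) + 11 = -9 + 11 = 2)
P(-13, -7)*M((1 + 5)*(-2)) = (-15 + 3*(-13))*2 = (-15 - 39)*2 = -54*2 = -108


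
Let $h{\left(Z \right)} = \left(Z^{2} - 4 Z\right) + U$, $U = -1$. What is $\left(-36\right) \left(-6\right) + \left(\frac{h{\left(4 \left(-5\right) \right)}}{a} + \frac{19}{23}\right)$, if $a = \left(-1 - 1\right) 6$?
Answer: $\frac{48827}{276} \approx 176.91$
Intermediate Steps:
$h{\left(Z \right)} = -1 + Z^{2} - 4 Z$ ($h{\left(Z \right)} = \left(Z^{2} - 4 Z\right) - 1 = -1 + Z^{2} - 4 Z$)
$a = -12$ ($a = \left(-2\right) 6 = -12$)
$\left(-36\right) \left(-6\right) + \left(\frac{h{\left(4 \left(-5\right) \right)}}{a} + \frac{19}{23}\right) = \left(-36\right) \left(-6\right) + \left(\frac{-1 + \left(4 \left(-5\right)\right)^{2} - 4 \cdot 4 \left(-5\right)}{-12} + \frac{19}{23}\right) = 216 + \left(\left(-1 + \left(-20\right)^{2} - -80\right) \left(- \frac{1}{12}\right) + 19 \cdot \frac{1}{23}\right) = 216 + \left(\left(-1 + 400 + 80\right) \left(- \frac{1}{12}\right) + \frac{19}{23}\right) = 216 + \left(479 \left(- \frac{1}{12}\right) + \frac{19}{23}\right) = 216 + \left(- \frac{479}{12} + \frac{19}{23}\right) = 216 - \frac{10789}{276} = \frac{48827}{276}$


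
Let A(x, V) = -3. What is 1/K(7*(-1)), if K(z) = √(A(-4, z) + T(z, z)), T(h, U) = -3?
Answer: -I*√6/6 ≈ -0.40825*I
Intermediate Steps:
K(z) = I*√6 (K(z) = √(-3 - 3) = √(-6) = I*√6)
1/K(7*(-1)) = 1/(I*√6) = -I*√6/6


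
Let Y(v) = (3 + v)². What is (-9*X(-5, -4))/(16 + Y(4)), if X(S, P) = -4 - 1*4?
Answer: 72/65 ≈ 1.1077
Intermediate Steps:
X(S, P) = -8 (X(S, P) = -4 - 4 = -8)
(-9*X(-5, -4))/(16 + Y(4)) = (-9*(-8))/(16 + (3 + 4)²) = 72/(16 + 7²) = 72/(16 + 49) = 72/65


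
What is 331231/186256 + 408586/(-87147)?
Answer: -47235806059/16231651632 ≈ -2.9101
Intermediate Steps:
331231/186256 + 408586/(-87147) = 331231*(1/186256) + 408586*(-1/87147) = 331231/186256 - 408586/87147 = -47235806059/16231651632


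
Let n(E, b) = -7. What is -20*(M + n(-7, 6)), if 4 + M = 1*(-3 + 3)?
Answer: 220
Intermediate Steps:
M = -4 (M = -4 + 1*(-3 + 3) = -4 + 1*0 = -4 + 0 = -4)
-20*(M + n(-7, 6)) = -20*(-4 - 7) = -20*(-11) = 220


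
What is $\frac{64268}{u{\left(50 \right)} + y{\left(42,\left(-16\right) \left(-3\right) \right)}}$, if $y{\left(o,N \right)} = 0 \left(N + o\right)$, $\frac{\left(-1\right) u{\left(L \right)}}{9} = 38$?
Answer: $- \frac{32134}{171} \approx -187.92$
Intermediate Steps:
$u{\left(L \right)} = -342$ ($u{\left(L \right)} = \left(-9\right) 38 = -342$)
$y{\left(o,N \right)} = 0$
$\frac{64268}{u{\left(50 \right)} + y{\left(42,\left(-16\right) \left(-3\right) \right)}} = \frac{64268}{-342 + 0} = \frac{64268}{-342} = 64268 \left(- \frac{1}{342}\right) = - \frac{32134}{171}$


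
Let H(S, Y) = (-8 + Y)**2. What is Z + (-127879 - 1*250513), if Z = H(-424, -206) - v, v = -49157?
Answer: -283439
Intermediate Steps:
Z = 94953 (Z = (-8 - 206)**2 - 1*(-49157) = (-214)**2 + 49157 = 45796 + 49157 = 94953)
Z + (-127879 - 1*250513) = 94953 + (-127879 - 1*250513) = 94953 + (-127879 - 250513) = 94953 - 378392 = -283439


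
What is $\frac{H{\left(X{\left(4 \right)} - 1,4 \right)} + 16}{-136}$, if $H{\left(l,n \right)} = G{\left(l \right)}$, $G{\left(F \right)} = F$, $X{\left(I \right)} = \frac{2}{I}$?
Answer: $- \frac{31}{272} \approx -0.11397$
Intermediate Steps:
$H{\left(l,n \right)} = l$
$\frac{H{\left(X{\left(4 \right)} - 1,4 \right)} + 16}{-136} = \frac{\left(\frac{2}{4} - 1\right) + 16}{-136} = \left(\left(2 \cdot \frac{1}{4} - 1\right) + 16\right) \left(- \frac{1}{136}\right) = \left(\left(\frac{1}{2} - 1\right) + 16\right) \left(- \frac{1}{136}\right) = \left(- \frac{1}{2} + 16\right) \left(- \frac{1}{136}\right) = \frac{31}{2} \left(- \frac{1}{136}\right) = - \frac{31}{272}$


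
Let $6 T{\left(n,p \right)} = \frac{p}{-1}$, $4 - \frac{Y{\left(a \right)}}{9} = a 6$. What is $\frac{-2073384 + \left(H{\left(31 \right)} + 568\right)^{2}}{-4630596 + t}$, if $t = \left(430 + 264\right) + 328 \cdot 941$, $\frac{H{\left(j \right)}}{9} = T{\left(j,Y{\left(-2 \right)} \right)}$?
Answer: $\frac{974740}{2160627} \approx 0.45114$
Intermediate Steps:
$Y{\left(a \right)} = 36 - 54 a$ ($Y{\left(a \right)} = 36 - 9 a 6 = 36 - 9 \cdot 6 a = 36 - 54 a$)
$T{\left(n,p \right)} = - \frac{p}{6}$ ($T{\left(n,p \right)} = \frac{p \frac{1}{-1}}{6} = \frac{p \left(-1\right)}{6} = \frac{\left(-1\right) p}{6} = - \frac{p}{6}$)
$H{\left(j \right)} = -216$ ($H{\left(j \right)} = 9 \left(- \frac{36 - -108}{6}\right) = 9 \left(- \frac{36 + 108}{6}\right) = 9 \left(\left(- \frac{1}{6}\right) 144\right) = 9 \left(-24\right) = -216$)
$t = 309342$ ($t = 694 + 308648 = 309342$)
$\frac{-2073384 + \left(H{\left(31 \right)} + 568\right)^{2}}{-4630596 + t} = \frac{-2073384 + \left(-216 + 568\right)^{2}}{-4630596 + 309342} = \frac{-2073384 + 352^{2}}{-4321254} = \left(-2073384 + 123904\right) \left(- \frac{1}{4321254}\right) = \left(-1949480\right) \left(- \frac{1}{4321254}\right) = \frac{974740}{2160627}$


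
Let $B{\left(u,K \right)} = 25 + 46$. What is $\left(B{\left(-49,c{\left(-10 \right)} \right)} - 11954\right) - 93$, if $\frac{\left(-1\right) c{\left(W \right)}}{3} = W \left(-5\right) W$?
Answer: $-11976$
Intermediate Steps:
$c{\left(W \right)} = 15 W^{2}$ ($c{\left(W \right)} = - 3 W \left(-5\right) W = - 3 - 5 W W = - 3 \left(- 5 W^{2}\right) = 15 W^{2}$)
$B{\left(u,K \right)} = 71$
$\left(B{\left(-49,c{\left(-10 \right)} \right)} - 11954\right) - 93 = \left(71 - 11954\right) - 93 = -11883 - 93 = -11976$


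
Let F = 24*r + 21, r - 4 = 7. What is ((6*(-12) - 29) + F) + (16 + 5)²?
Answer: 625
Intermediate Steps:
r = 11 (r = 4 + 7 = 11)
F = 285 (F = 24*11 + 21 = 264 + 21 = 285)
((6*(-12) - 29) + F) + (16 + 5)² = ((6*(-12) - 29) + 285) + (16 + 5)² = ((-72 - 29) + 285) + 21² = (-101 + 285) + 441 = 184 + 441 = 625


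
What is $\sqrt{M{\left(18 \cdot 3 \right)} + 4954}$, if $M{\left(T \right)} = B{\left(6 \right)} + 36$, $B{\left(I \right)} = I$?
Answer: $2 \sqrt{1249} \approx 70.682$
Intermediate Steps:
$M{\left(T \right)} = 42$ ($M{\left(T \right)} = 6 + 36 = 42$)
$\sqrt{M{\left(18 \cdot 3 \right)} + 4954} = \sqrt{42 + 4954} = \sqrt{4996} = 2 \sqrt{1249}$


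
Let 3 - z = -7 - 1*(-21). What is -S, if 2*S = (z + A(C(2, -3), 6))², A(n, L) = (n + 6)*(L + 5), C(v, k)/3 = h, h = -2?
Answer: -121/2 ≈ -60.500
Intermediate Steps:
C(v, k) = -6 (C(v, k) = 3*(-2) = -6)
z = -11 (z = 3 - (-7 - 1*(-21)) = 3 - (-7 + 21) = 3 - 1*14 = 3 - 14 = -11)
A(n, L) = (5 + L)*(6 + n) (A(n, L) = (6 + n)*(5 + L) = (5 + L)*(6 + n))
S = 121/2 (S = (-11 + (30 + 5*(-6) + 6*6 + 6*(-6)))²/2 = (-11 + (30 - 30 + 36 - 36))²/2 = (-11 + 0)²/2 = (½)*(-11)² = (½)*121 = 121/2 ≈ 60.500)
-S = -1*121/2 = -121/2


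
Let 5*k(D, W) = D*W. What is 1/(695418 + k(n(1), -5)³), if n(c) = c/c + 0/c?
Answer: 1/695417 ≈ 1.4380e-6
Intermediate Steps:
n(c) = 1 (n(c) = 1 + 0 = 1)
k(D, W) = D*W/5 (k(D, W) = (D*W)/5 = D*W/5)
1/(695418 + k(n(1), -5)³) = 1/(695418 + ((⅕)*1*(-5))³) = 1/(695418 + (-1)³) = 1/(695418 - 1) = 1/695417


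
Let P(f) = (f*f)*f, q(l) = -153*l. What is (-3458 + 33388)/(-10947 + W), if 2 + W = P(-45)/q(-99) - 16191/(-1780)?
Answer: -9962499800/3643458923 ≈ -2.7344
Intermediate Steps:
P(f) = f³ (P(f) = f²*f = f³)
W = 359497/332860 (W = -2 + ((-45)³/((-153*(-99))) - 16191/(-1780)) = -2 + (-91125/15147 - 16191*(-1/1780)) = -2 + (-91125*1/15147 + 16191/1780) = -2 + (-1125/187 + 16191/1780) = -2 + 1025217/332860 = 359497/332860 ≈ 1.0800)
(-3458 + 33388)/(-10947 + W) = (-3458 + 33388)/(-10947 + 359497/332860) = 29930/(-3643458923/332860) = 29930*(-332860/3643458923) = -9962499800/3643458923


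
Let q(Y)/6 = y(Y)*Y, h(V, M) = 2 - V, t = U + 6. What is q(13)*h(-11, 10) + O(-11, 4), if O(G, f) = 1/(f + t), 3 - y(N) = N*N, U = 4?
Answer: -2356535/14 ≈ -1.6832e+5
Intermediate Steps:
t = 10 (t = 4 + 6 = 10)
y(N) = 3 - N² (y(N) = 3 - N*N = 3 - N²)
O(G, f) = 1/(10 + f) (O(G, f) = 1/(f + 10) = 1/(10 + f))
q(Y) = 6*Y*(3 - Y²) (q(Y) = 6*((3 - Y²)*Y) = 6*(Y*(3 - Y²)) = 6*Y*(3 - Y²))
q(13)*h(-11, 10) + O(-11, 4) = (6*13*(3 - 1*13²))*(2 - 1*(-11)) + 1/(10 + 4) = (6*13*(3 - 1*169))*(2 + 11) + 1/14 = (6*13*(3 - 169))*13 + 1/14 = (6*13*(-166))*13 + 1/14 = -12948*13 + 1/14 = -168324 + 1/14 = -2356535/14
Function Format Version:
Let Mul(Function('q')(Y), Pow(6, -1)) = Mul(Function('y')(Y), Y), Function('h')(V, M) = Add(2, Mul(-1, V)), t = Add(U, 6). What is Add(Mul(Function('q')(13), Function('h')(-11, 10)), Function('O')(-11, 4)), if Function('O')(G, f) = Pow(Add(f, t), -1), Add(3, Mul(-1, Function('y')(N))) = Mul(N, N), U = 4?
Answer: Rational(-2356535, 14) ≈ -1.6832e+5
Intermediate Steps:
t = 10 (t = Add(4, 6) = 10)
Function('y')(N) = Add(3, Mul(-1, Pow(N, 2))) (Function('y')(N) = Add(3, Mul(-1, Mul(N, N))) = Add(3, Mul(-1, Pow(N, 2))))
Function('O')(G, f) = Pow(Add(10, f), -1) (Function('O')(G, f) = Pow(Add(f, 10), -1) = Pow(Add(10, f), -1))
Function('q')(Y) = Mul(6, Y, Add(3, Mul(-1, Pow(Y, 2)))) (Function('q')(Y) = Mul(6, Mul(Add(3, Mul(-1, Pow(Y, 2))), Y)) = Mul(6, Mul(Y, Add(3, Mul(-1, Pow(Y, 2))))) = Mul(6, Y, Add(3, Mul(-1, Pow(Y, 2)))))
Add(Mul(Function('q')(13), Function('h')(-11, 10)), Function('O')(-11, 4)) = Add(Mul(Mul(6, 13, Add(3, Mul(-1, Pow(13, 2)))), Add(2, Mul(-1, -11))), Pow(Add(10, 4), -1)) = Add(Mul(Mul(6, 13, Add(3, Mul(-1, 169))), Add(2, 11)), Pow(14, -1)) = Add(Mul(Mul(6, 13, Add(3, -169)), 13), Rational(1, 14)) = Add(Mul(Mul(6, 13, -166), 13), Rational(1, 14)) = Add(Mul(-12948, 13), Rational(1, 14)) = Add(-168324, Rational(1, 14)) = Rational(-2356535, 14)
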